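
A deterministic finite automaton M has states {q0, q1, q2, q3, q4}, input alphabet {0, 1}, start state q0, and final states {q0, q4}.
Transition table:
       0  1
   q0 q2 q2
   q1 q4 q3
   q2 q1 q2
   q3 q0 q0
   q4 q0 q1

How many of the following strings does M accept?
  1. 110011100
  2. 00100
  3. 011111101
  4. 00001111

110011100: rejected
00100: rejected
011111101: rejected
00001111: rejected

0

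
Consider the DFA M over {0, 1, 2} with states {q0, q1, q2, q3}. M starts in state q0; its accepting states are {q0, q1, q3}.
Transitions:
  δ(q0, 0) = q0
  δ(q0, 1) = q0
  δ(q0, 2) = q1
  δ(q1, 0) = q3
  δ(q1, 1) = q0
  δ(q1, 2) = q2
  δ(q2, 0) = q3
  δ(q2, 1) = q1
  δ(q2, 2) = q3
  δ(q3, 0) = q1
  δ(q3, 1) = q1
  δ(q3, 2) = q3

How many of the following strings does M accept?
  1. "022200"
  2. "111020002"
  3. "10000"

"022200": accepted
"111020002": accepted
"10000": accepted

3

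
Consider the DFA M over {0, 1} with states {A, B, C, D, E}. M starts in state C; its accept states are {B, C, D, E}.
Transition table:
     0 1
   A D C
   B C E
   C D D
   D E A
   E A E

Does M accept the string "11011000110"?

C --1--> D
D --1--> A
A --0--> D
D --1--> A
A --1--> C
C --0--> D
D --0--> E
E --0--> A
A --1--> C
C --1--> D
D --0--> E
End in state E, which is an accepting state.

accepted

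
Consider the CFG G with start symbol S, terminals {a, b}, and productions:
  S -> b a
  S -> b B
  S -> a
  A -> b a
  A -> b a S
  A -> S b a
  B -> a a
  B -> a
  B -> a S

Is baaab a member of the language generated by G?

no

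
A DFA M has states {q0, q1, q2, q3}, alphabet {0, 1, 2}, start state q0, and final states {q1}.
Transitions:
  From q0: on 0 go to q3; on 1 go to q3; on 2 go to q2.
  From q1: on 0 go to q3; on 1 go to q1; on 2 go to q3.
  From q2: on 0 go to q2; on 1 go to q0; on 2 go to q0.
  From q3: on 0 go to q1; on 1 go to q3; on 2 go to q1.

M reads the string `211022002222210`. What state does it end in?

q1

q0 --2--> q2
q2 --1--> q0
q0 --1--> q3
q3 --0--> q1
q1 --2--> q3
q3 --2--> q1
q1 --0--> q3
q3 --0--> q1
q1 --2--> q3
q3 --2--> q1
q1 --2--> q3
q3 --2--> q1
q1 --2--> q3
q3 --1--> q3
q3 --0--> q1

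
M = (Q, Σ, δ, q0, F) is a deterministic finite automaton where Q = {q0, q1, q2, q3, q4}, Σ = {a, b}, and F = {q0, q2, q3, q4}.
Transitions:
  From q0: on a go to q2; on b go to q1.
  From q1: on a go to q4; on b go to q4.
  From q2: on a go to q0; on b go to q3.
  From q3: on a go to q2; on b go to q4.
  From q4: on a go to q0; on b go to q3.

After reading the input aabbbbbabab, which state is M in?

q0 --a--> q2
q2 --a--> q0
q0 --b--> q1
q1 --b--> q4
q4 --b--> q3
q3 --b--> q4
q4 --b--> q3
q3 --a--> q2
q2 --b--> q3
q3 --a--> q2
q2 --b--> q3

q3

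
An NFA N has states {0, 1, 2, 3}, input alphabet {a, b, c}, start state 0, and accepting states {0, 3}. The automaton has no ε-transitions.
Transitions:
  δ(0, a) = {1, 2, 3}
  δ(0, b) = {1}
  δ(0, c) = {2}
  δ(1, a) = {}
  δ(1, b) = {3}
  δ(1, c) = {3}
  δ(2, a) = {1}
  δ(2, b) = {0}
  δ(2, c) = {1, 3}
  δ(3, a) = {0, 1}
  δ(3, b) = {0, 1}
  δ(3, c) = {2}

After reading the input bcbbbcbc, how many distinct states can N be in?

Start: {0}
read b: {1}
read c: {3}
read b: {0, 1}
read b: {1, 3}
read b: {0, 1, 3}
read c: {2, 3}
read b: {0, 1}
read c: {2, 3}
Final reachable set {2, 3} has 2 states.

2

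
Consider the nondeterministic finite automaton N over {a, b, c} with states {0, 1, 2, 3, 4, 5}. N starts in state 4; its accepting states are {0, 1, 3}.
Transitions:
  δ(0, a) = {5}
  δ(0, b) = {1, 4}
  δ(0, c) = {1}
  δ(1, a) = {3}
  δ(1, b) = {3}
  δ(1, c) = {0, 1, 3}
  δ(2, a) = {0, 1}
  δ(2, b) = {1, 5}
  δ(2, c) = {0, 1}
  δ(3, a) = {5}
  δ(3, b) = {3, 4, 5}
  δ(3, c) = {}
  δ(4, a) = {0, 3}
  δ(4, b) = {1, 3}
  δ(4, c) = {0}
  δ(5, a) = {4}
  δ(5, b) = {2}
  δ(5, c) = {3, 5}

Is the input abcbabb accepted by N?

Start: {4}
read a: {0, 3}
read b: {1, 3, 4, 5}
read c: {0, 1, 3, 5}
read b: {1, 2, 3, 4, 5}
read a: {0, 1, 3, 4, 5}
read b: {1, 2, 3, 4, 5}
read b: {1, 2, 3, 4, 5}
Reachable ∩ accepting = {1, 3} — nonempty.

accepted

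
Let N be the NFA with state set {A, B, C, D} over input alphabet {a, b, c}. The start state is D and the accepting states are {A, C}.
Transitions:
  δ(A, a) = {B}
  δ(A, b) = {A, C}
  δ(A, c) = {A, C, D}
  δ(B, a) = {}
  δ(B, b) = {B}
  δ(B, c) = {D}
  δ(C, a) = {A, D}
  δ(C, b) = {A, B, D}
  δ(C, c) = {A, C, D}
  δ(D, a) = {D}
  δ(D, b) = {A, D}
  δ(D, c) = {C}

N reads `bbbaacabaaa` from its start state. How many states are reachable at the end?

Start: {D}
read b: {A, D}
read b: {A, C, D}
read b: {A, B, C, D}
read a: {A, B, D}
read a: {B, D}
read c: {C, D}
read a: {A, D}
read b: {A, C, D}
read a: {A, B, D}
read a: {B, D}
read a: {D}
Final reachable set {D} has 1 state.

1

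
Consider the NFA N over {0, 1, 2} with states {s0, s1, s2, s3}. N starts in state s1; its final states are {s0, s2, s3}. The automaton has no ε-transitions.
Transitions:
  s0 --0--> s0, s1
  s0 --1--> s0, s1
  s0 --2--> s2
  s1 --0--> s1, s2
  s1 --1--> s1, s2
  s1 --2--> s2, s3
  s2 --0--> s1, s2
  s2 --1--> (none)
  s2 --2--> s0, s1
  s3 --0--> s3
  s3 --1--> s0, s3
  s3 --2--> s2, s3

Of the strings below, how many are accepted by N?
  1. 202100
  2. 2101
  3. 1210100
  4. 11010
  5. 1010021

202100: accepted
2101: accepted
1210100: accepted
11010: accepted
1010021: accepted

5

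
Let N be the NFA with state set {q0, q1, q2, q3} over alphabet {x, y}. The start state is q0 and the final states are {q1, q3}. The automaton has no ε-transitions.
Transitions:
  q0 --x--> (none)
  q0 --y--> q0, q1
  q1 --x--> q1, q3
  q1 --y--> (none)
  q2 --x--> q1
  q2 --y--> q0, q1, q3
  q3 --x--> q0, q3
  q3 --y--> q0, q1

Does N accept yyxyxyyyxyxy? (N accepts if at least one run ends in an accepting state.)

accepted

Start: {q0}
read y: {q0, q1}
read y: {q0, q1}
read x: {q1, q3}
read y: {q0, q1}
read x: {q1, q3}
read y: {q0, q1}
read y: {q0, q1}
read y: {q0, q1}
read x: {q1, q3}
read y: {q0, q1}
read x: {q1, q3}
read y: {q0, q1}
Reachable ∩ accepting = {q1} — nonempty.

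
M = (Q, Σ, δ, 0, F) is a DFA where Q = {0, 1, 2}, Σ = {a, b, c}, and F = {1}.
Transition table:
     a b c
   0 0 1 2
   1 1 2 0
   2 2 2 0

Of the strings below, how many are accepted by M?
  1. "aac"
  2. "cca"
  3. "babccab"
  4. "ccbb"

0

"aac": rejected
"cca": rejected
"babccab": rejected
"ccbb": rejected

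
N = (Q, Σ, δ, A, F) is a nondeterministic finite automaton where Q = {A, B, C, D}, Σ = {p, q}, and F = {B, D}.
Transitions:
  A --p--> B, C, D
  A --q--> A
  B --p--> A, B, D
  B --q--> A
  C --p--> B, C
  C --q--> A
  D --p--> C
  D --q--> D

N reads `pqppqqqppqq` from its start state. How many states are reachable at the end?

Start: {A}
read p: {B, C, D}
read q: {A, D}
read p: {B, C, D}
read p: {A, B, C, D}
read q: {A, D}
read q: {A, D}
read q: {A, D}
read p: {B, C, D}
read p: {A, B, C, D}
read q: {A, D}
read q: {A, D}
Final reachable set {A, D} has 2 states.

2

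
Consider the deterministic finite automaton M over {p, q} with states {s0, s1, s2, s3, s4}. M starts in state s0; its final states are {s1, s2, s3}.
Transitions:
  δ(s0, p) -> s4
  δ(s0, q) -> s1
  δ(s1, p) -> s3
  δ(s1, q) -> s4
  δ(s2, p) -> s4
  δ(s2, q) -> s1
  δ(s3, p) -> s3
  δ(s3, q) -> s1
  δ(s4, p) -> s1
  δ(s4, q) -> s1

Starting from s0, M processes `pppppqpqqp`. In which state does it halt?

s1

s0 --p--> s4
s4 --p--> s1
s1 --p--> s3
s3 --p--> s3
s3 --p--> s3
s3 --q--> s1
s1 --p--> s3
s3 --q--> s1
s1 --q--> s4
s4 --p--> s1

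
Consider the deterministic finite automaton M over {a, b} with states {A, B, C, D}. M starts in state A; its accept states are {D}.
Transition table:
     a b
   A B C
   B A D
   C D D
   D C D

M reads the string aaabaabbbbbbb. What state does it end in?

A --a--> B
B --a--> A
A --a--> B
B --b--> D
D --a--> C
C --a--> D
D --b--> D
D --b--> D
D --b--> D
D --b--> D
D --b--> D
D --b--> D
D --b--> D

D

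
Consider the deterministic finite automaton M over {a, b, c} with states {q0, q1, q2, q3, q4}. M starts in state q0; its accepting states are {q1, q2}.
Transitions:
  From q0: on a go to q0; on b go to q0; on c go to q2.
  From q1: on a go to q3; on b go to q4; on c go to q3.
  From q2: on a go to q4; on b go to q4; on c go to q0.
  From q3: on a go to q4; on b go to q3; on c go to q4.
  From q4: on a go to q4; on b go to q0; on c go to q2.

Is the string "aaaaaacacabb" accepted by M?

rejected

q0 --a--> q0
q0 --a--> q0
q0 --a--> q0
q0 --a--> q0
q0 --a--> q0
q0 --a--> q0
q0 --c--> q2
q2 --a--> q4
q4 --c--> q2
q2 --a--> q4
q4 --b--> q0
q0 --b--> q0
End in state q0, which is not an accepting state.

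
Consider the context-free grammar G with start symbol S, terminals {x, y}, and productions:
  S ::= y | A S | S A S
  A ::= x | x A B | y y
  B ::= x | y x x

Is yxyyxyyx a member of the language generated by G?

no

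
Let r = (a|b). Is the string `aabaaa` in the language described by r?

Neither a nor b matches aabaaa.

no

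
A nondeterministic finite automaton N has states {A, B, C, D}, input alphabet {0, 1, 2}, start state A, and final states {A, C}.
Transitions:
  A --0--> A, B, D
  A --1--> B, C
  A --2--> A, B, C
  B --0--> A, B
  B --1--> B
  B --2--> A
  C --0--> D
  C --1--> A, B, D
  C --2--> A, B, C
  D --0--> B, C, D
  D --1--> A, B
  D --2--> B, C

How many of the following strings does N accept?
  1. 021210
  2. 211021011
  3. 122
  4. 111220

4

021210: accepted
211021011: accepted
122: accepted
111220: accepted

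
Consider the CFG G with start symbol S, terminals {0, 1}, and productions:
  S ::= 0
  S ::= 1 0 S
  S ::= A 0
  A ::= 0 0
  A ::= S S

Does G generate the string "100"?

yes

S ⇒ 10S ⇒ 100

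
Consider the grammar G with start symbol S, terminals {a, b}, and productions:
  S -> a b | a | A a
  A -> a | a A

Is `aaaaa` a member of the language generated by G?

S ⇒ Aa ⇒ aAa ⇒ aaAa ⇒ aaaAa ⇒ aaaaa

yes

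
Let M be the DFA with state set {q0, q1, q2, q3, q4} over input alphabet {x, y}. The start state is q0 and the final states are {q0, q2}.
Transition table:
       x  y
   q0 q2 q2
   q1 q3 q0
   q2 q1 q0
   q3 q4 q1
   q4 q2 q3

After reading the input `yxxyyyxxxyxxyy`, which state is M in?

q2

q0 --y--> q2
q2 --x--> q1
q1 --x--> q3
q3 --y--> q1
q1 --y--> q0
q0 --y--> q2
q2 --x--> q1
q1 --x--> q3
q3 --x--> q4
q4 --y--> q3
q3 --x--> q4
q4 --x--> q2
q2 --y--> q0
q0 --y--> q2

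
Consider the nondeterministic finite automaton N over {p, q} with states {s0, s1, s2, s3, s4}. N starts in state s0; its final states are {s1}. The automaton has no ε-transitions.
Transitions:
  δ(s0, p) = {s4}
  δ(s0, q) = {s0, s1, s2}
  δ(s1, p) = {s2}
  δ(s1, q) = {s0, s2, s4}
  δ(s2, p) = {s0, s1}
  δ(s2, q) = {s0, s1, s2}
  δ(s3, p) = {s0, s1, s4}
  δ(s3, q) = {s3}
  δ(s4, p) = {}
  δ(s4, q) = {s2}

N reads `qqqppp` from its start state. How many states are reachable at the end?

Start: {s0}
read q: {s0, s1, s2}
read q: {s0, s1, s2, s4}
read q: {s0, s1, s2, s4}
read p: {s0, s1, s2, s4}
read p: {s0, s1, s2, s4}
read p: {s0, s1, s2, s4}
Final reachable set {s0, s1, s2, s4} has 4 states.

4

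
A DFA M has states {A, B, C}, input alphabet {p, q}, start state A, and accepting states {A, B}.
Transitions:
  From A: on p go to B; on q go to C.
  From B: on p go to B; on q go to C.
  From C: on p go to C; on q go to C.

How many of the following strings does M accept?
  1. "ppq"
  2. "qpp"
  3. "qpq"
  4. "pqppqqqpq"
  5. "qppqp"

0

"ppq": rejected
"qpp": rejected
"qpq": rejected
"pqppqqqpq": rejected
"qppqp": rejected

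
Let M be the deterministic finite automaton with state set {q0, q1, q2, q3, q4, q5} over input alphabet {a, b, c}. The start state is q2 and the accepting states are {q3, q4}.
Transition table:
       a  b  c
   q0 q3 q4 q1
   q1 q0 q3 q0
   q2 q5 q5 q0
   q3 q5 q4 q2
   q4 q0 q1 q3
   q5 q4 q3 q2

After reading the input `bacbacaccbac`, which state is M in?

q2 --b--> q5
q5 --a--> q4
q4 --c--> q3
q3 --b--> q4
q4 --a--> q0
q0 --c--> q1
q1 --a--> q0
q0 --c--> q1
q1 --c--> q0
q0 --b--> q4
q4 --a--> q0
q0 --c--> q1

q1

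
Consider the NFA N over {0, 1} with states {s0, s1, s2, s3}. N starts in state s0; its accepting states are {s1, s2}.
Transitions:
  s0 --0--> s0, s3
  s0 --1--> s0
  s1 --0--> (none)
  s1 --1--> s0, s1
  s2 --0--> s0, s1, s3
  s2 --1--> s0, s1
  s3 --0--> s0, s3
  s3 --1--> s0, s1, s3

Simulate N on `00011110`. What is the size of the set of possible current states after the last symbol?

Start: {s0}
read 0: {s0, s3}
read 0: {s0, s3}
read 0: {s0, s3}
read 1: {s0, s1, s3}
read 1: {s0, s1, s3}
read 1: {s0, s1, s3}
read 1: {s0, s1, s3}
read 0: {s0, s3}
Final reachable set {s0, s3} has 2 states.

2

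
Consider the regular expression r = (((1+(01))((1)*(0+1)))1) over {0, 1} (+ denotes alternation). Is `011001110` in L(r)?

No split of 011001110 into u·v has ((1+(01))((1)*(0+1))) matching u and 1 matching v.

no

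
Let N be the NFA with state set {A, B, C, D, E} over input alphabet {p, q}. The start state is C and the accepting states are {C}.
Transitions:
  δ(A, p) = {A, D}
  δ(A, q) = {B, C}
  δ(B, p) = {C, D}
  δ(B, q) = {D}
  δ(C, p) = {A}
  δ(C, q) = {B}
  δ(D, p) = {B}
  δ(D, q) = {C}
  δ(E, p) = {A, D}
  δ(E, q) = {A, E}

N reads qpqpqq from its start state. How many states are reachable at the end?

Start: {C}
read q: {B}
read p: {C, D}
read q: {B, C}
read p: {A, C, D}
read q: {B, C}
read q: {B, D}
Final reachable set {B, D} has 2 states.

2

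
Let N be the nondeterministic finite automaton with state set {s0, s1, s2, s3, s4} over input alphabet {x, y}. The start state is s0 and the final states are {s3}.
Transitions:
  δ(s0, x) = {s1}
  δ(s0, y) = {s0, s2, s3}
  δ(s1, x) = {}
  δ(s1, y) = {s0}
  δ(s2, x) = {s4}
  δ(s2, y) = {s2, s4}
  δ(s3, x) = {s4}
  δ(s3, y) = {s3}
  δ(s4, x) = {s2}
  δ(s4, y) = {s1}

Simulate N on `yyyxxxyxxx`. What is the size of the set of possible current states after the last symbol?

2

Start: {s0}
read y: {s0, s2, s3}
read y: {s0, s2, s3, s4}
read y: {s0, s1, s2, s3, s4}
read x: {s1, s2, s4}
read x: {s2, s4}
read x: {s2, s4}
read y: {s1, s2, s4}
read x: {s2, s4}
read x: {s2, s4}
read x: {s2, s4}
Final reachable set {s2, s4} has 2 states.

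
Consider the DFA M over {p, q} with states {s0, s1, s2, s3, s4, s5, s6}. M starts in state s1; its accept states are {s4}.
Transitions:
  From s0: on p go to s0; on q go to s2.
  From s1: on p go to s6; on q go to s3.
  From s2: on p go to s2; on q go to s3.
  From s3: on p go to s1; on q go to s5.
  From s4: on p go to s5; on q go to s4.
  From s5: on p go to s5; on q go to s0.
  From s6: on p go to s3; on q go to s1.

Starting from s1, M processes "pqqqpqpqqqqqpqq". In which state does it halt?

s5

s1 --p--> s6
s6 --q--> s1
s1 --q--> s3
s3 --q--> s5
s5 --p--> s5
s5 --q--> s0
s0 --p--> s0
s0 --q--> s2
s2 --q--> s3
s3 --q--> s5
s5 --q--> s0
s0 --q--> s2
s2 --p--> s2
s2 --q--> s3
s3 --q--> s5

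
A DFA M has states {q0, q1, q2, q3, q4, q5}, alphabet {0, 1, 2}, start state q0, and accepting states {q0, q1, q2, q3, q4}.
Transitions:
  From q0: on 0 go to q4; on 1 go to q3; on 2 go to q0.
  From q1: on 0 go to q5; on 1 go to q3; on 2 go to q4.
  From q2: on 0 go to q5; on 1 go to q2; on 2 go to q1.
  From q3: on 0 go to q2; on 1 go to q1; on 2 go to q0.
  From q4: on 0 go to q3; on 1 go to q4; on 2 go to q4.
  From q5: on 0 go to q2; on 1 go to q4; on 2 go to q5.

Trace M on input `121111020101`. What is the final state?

q4

q0 --1--> q3
q3 --2--> q0
q0 --1--> q3
q3 --1--> q1
q1 --1--> q3
q3 --1--> q1
q1 --0--> q5
q5 --2--> q5
q5 --0--> q2
q2 --1--> q2
q2 --0--> q5
q5 --1--> q4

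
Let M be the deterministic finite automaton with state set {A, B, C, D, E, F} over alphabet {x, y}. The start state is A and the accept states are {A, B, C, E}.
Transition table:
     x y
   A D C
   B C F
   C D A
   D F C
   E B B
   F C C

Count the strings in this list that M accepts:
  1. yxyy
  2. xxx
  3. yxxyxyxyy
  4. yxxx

yxyy: accepted
xxx: accepted
yxxyxyxyy: accepted
yxxx: accepted

4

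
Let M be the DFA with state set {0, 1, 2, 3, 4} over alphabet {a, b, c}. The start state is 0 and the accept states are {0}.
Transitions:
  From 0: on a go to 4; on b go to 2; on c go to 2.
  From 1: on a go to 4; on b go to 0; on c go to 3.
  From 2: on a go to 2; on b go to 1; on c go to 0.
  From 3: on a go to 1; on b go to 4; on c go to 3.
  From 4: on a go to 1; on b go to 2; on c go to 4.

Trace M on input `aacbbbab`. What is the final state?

0 --a--> 4
4 --a--> 1
1 --c--> 3
3 --b--> 4
4 --b--> 2
2 --b--> 1
1 --a--> 4
4 --b--> 2

2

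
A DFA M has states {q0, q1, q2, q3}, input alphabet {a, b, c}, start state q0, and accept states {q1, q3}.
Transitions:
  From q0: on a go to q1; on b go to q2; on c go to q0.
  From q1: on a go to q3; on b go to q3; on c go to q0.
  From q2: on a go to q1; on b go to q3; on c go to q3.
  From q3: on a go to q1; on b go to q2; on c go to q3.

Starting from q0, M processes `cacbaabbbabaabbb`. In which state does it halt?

q2

q0 --c--> q0
q0 --a--> q1
q1 --c--> q0
q0 --b--> q2
q2 --a--> q1
q1 --a--> q3
q3 --b--> q2
q2 --b--> q3
q3 --b--> q2
q2 --a--> q1
q1 --b--> q3
q3 --a--> q1
q1 --a--> q3
q3 --b--> q2
q2 --b--> q3
q3 --b--> q2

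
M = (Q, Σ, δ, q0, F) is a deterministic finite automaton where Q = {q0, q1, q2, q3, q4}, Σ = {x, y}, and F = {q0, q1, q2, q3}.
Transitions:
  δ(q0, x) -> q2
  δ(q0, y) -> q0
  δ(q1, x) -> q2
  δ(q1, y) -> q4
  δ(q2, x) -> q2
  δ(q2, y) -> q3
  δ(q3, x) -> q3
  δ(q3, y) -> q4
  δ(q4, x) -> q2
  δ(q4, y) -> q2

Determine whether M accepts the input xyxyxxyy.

rejected

q0 --x--> q2
q2 --y--> q3
q3 --x--> q3
q3 --y--> q4
q4 --x--> q2
q2 --x--> q2
q2 --y--> q3
q3 --y--> q4
End in state q4, which is not an accepting state.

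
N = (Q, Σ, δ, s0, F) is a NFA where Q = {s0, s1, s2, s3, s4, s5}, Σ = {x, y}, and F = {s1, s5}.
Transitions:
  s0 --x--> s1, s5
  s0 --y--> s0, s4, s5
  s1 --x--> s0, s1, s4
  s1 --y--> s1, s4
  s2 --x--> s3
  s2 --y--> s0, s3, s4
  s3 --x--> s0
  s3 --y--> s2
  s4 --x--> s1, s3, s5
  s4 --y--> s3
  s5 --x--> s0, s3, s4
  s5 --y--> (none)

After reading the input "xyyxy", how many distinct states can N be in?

6

Start: {s0}
read x: {s1, s5}
read y: {s1, s4}
read y: {s1, s3, s4}
read x: {s0, s1, s3, s4, s5}
read y: {s0, s1, s2, s3, s4, s5}
Final reachable set {s0, s1, s2, s3, s4, s5} has 6 states.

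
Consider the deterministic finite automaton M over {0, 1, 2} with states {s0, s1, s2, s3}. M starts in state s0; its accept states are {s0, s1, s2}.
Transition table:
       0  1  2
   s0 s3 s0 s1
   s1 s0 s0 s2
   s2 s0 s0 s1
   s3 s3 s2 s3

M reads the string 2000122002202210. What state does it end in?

s0 --2--> s1
s1 --0--> s0
s0 --0--> s3
s3 --0--> s3
s3 --1--> s2
s2 --2--> s1
s1 --2--> s2
s2 --0--> s0
s0 --0--> s3
s3 --2--> s3
s3 --2--> s3
s3 --0--> s3
s3 --2--> s3
s3 --2--> s3
s3 --1--> s2
s2 --0--> s0

s0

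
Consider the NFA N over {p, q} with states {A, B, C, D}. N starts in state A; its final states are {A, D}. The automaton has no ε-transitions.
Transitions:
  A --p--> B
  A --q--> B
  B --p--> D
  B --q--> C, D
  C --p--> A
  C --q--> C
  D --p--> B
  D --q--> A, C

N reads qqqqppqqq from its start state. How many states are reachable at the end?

2

Start: {A}
read q: {B}
read q: {C, D}
read q: {A, C}
read q: {B, C}
read p: {A, D}
read p: {B}
read q: {C, D}
read q: {A, C}
read q: {B, C}
Final reachable set {B, C} has 2 states.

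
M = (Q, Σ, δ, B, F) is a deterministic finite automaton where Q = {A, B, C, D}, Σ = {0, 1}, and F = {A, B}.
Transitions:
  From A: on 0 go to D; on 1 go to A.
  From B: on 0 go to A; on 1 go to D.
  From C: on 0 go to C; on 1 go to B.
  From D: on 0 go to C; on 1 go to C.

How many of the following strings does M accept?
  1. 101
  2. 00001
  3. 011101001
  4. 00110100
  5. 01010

3

101: accepted
00001: accepted
011101001: accepted
00110100: rejected
01010: rejected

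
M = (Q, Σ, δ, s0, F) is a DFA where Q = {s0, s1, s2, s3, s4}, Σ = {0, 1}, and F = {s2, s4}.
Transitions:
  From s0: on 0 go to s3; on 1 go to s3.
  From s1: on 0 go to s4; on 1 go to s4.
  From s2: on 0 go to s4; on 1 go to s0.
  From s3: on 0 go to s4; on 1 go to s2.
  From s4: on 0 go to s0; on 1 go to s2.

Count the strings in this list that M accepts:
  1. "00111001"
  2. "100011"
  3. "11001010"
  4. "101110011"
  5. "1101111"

3

"00111001": rejected
"100011": rejected
"11001010": accepted
"101110011": accepted
"1101111": accepted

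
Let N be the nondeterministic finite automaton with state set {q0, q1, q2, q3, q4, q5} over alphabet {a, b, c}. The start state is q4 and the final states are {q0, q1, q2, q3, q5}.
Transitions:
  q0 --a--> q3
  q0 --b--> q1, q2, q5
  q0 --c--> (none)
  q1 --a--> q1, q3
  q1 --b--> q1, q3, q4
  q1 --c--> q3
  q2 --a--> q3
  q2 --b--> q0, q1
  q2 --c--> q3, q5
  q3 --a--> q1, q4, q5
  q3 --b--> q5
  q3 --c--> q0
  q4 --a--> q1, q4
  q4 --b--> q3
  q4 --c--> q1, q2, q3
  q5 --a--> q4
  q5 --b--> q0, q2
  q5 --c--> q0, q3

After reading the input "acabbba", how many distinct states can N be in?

Start: {q4}
read a: {q1, q4}
read c: {q1, q2, q3}
read a: {q1, q3, q4, q5}
read b: {q0, q1, q2, q3, q4, q5}
read b: {q0, q1, q2, q3, q4, q5}
read b: {q0, q1, q2, q3, q4, q5}
read a: {q1, q3, q4, q5}
Final reachable set {q1, q3, q4, q5} has 4 states.

4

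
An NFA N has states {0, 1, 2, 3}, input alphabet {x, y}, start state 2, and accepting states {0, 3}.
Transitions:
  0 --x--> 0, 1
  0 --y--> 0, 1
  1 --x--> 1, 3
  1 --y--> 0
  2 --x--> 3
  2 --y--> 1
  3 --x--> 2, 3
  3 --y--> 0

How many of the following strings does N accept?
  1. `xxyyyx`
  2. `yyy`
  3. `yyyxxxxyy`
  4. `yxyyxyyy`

4

`xxyyyx`: accepted
`yyy`: accepted
`yyyxxxxyy`: accepted
`yxyyxyyy`: accepted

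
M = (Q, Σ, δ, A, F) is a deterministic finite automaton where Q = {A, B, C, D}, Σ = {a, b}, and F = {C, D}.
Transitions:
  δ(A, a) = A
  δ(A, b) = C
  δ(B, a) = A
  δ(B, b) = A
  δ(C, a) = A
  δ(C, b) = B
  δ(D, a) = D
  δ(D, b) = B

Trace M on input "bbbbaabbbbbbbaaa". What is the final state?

A --b--> C
C --b--> B
B --b--> A
A --b--> C
C --a--> A
A --a--> A
A --b--> C
C --b--> B
B --b--> A
A --b--> C
C --b--> B
B --b--> A
A --b--> C
C --a--> A
A --a--> A
A --a--> A

A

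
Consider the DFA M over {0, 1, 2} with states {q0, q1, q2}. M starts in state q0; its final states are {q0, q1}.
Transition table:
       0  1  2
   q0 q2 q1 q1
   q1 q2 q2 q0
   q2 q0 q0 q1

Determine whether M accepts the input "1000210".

accepted

q0 --1--> q1
q1 --0--> q2
q2 --0--> q0
q0 --0--> q2
q2 --2--> q1
q1 --1--> q2
q2 --0--> q0
End in state q0, which is an accepting state.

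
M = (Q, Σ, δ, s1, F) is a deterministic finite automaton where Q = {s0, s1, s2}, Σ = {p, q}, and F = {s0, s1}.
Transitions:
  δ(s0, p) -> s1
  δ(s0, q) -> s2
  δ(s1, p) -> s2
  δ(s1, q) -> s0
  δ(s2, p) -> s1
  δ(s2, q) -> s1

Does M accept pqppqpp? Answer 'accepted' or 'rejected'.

s1 --p--> s2
s2 --q--> s1
s1 --p--> s2
s2 --p--> s1
s1 --q--> s0
s0 --p--> s1
s1 --p--> s2
End in state s2, which is not an accepting state.

rejected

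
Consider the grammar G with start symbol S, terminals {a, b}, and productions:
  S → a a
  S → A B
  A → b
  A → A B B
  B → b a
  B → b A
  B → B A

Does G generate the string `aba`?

no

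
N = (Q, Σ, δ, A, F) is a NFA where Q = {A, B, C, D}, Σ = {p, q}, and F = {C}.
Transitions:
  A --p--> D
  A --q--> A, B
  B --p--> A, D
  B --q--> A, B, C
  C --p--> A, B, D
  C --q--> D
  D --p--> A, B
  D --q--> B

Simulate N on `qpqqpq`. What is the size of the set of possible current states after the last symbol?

3

Start: {A}
read q: {A, B}
read p: {A, D}
read q: {A, B}
read q: {A, B, C}
read p: {A, B, D}
read q: {A, B, C}
Final reachable set {A, B, C} has 3 states.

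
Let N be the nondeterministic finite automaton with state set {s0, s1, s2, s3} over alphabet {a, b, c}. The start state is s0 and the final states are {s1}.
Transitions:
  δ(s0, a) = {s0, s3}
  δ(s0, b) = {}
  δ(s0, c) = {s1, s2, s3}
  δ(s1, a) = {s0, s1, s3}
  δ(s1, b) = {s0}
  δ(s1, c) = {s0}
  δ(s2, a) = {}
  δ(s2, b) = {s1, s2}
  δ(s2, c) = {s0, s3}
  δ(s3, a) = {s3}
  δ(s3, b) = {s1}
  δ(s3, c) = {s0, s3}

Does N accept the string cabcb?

Start: {s0}
read c: {s1, s2, s3}
read a: {s0, s1, s3}
read b: {s0, s1}
read c: {s0, s1, s2, s3}
read b: {s0, s1, s2}
Reachable ∩ accepting = {s1} — nonempty.

accepted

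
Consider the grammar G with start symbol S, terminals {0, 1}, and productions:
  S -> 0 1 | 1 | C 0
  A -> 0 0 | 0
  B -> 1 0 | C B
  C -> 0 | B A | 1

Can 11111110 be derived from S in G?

no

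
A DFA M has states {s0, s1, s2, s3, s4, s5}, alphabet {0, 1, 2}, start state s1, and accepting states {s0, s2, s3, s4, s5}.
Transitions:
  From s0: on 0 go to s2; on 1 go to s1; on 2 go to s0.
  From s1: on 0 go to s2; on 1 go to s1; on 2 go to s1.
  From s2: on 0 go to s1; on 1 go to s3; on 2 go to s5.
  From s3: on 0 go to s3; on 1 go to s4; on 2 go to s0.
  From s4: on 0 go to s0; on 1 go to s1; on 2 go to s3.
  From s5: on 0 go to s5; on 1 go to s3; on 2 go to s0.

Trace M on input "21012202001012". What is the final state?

s3

s1 --2--> s1
s1 --1--> s1
s1 --0--> s2
s2 --1--> s3
s3 --2--> s0
s0 --2--> s0
s0 --0--> s2
s2 --2--> s5
s5 --0--> s5
s5 --0--> s5
s5 --1--> s3
s3 --0--> s3
s3 --1--> s4
s4 --2--> s3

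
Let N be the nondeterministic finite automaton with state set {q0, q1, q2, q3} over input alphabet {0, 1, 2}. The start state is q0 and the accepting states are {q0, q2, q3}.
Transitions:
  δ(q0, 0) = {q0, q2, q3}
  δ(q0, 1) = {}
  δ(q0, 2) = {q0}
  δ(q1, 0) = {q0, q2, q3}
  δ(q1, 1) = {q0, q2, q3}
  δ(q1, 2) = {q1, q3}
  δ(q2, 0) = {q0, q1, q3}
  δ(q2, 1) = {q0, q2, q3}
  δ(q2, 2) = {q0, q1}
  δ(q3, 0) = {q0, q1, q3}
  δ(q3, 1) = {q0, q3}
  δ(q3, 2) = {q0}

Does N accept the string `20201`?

accepted

Start: {q0}
read 2: {q0}
read 0: {q0, q2, q3}
read 2: {q0, q1}
read 0: {q0, q2, q3}
read 1: {q0, q2, q3}
Reachable ∩ accepting = {q0, q2, q3} — nonempty.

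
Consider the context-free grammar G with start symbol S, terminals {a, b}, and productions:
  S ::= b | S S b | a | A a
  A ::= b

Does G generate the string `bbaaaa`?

no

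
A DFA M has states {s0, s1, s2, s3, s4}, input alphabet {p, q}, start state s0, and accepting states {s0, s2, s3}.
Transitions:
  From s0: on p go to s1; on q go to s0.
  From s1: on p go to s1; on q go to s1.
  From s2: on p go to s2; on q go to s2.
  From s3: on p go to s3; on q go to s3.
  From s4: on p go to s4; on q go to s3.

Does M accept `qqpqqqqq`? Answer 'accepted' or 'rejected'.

s0 --q--> s0
s0 --q--> s0
s0 --p--> s1
s1 --q--> s1
s1 --q--> s1
s1 --q--> s1
s1 --q--> s1
s1 --q--> s1
End in state s1, which is not an accepting state.

rejected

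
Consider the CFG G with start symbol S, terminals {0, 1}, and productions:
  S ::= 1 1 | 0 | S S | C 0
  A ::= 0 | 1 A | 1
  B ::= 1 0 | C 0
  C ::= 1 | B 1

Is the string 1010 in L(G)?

yes

S ⇒ C0 ⇒ B10 ⇒ C010 ⇒ 1010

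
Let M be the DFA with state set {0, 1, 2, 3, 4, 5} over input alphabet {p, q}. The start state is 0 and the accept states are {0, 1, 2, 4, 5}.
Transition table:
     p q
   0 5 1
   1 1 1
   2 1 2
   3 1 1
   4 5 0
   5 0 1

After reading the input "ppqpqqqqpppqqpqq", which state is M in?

0 --p--> 5
5 --p--> 0
0 --q--> 1
1 --p--> 1
1 --q--> 1
1 --q--> 1
1 --q--> 1
1 --q--> 1
1 --p--> 1
1 --p--> 1
1 --p--> 1
1 --q--> 1
1 --q--> 1
1 --p--> 1
1 --q--> 1
1 --q--> 1

1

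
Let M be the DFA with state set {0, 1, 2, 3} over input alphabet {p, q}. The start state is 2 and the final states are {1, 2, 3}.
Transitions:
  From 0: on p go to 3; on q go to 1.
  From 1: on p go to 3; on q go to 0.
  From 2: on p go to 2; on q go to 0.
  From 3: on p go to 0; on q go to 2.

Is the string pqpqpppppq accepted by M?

2 --p--> 2
2 --q--> 0
0 --p--> 3
3 --q--> 2
2 --p--> 2
2 --p--> 2
2 --p--> 2
2 --p--> 2
2 --p--> 2
2 --q--> 0
End in state 0, which is not an accepting state.

rejected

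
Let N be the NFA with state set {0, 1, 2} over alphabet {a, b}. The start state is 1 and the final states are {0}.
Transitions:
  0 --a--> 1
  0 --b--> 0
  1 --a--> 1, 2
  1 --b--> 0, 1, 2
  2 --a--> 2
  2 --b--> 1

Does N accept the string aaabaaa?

Start: {1}
read a: {1, 2}
read a: {1, 2}
read a: {1, 2}
read b: {0, 1, 2}
read a: {1, 2}
read a: {1, 2}
read a: {1, 2}
Reachable ∩ accepting = {} — empty.

rejected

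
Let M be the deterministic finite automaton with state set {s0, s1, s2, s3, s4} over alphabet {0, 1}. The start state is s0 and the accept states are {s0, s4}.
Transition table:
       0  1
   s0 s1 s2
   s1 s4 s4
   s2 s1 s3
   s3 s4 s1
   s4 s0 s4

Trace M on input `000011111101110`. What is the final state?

s0 --0--> s1
s1 --0--> s4
s4 --0--> s0
s0 --0--> s1
s1 --1--> s4
s4 --1--> s4
s4 --1--> s4
s4 --1--> s4
s4 --1--> s4
s4 --1--> s4
s4 --0--> s0
s0 --1--> s2
s2 --1--> s3
s3 --1--> s1
s1 --0--> s4

s4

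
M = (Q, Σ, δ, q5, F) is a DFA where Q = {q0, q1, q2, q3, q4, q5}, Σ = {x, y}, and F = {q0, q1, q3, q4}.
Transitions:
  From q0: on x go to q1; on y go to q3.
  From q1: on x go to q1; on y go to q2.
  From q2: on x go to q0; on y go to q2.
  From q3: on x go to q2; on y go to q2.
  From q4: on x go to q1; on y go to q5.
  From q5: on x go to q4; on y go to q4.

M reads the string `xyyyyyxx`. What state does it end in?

q1

q5 --x--> q4
q4 --y--> q5
q5 --y--> q4
q4 --y--> q5
q5 --y--> q4
q4 --y--> q5
q5 --x--> q4
q4 --x--> q1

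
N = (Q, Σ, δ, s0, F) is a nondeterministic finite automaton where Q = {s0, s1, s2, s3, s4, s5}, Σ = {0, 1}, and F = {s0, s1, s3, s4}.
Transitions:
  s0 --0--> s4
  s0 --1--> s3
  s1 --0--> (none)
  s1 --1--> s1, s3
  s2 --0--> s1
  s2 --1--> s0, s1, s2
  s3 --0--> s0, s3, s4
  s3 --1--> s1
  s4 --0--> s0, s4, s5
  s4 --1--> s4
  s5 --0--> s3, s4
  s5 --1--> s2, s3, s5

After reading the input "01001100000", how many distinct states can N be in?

Start: {s0}
read 0: {s4}
read 1: {s4}
read 0: {s0, s4, s5}
read 0: {s0, s3, s4, s5}
read 1: {s1, s2, s3, s4, s5}
read 1: {s0, s1, s2, s3, s4, s5}
read 0: {s0, s1, s3, s4, s5}
read 0: {s0, s3, s4, s5}
read 0: {s0, s3, s4, s5}
read 0: {s0, s3, s4, s5}
read 0: {s0, s3, s4, s5}
Final reachable set {s0, s3, s4, s5} has 4 states.

4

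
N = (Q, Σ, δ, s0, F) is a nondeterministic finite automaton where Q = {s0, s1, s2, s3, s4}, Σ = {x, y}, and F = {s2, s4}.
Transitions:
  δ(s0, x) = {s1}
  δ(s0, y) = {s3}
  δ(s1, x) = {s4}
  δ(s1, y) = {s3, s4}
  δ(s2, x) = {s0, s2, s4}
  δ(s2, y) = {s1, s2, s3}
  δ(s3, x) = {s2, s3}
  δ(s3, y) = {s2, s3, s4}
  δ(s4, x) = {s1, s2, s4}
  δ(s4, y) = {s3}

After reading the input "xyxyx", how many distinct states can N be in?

Start: {s0}
read x: {s1}
read y: {s3, s4}
read x: {s1, s2, s3, s4}
read y: {s1, s2, s3, s4}
read x: {s0, s1, s2, s3, s4}
Final reachable set {s0, s1, s2, s3, s4} has 5 states.

5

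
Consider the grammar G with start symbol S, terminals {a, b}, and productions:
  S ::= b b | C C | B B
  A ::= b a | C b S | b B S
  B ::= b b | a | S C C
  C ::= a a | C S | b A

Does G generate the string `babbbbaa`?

no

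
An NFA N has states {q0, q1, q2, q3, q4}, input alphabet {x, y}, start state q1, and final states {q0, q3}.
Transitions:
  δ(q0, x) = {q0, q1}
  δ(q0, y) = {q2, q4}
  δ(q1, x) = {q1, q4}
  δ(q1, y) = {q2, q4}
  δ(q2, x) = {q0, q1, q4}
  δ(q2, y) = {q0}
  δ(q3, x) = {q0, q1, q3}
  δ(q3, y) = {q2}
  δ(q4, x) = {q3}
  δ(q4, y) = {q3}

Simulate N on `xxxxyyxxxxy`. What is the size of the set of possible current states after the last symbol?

3

Start: {q1}
read x: {q1, q4}
read x: {q1, q3, q4}
read x: {q0, q1, q3, q4}
read x: {q0, q1, q3, q4}
read y: {q2, q3, q4}
read y: {q0, q2, q3}
read x: {q0, q1, q3, q4}
read x: {q0, q1, q3, q4}
read x: {q0, q1, q3, q4}
read x: {q0, q1, q3, q4}
read y: {q2, q3, q4}
Final reachable set {q2, q3, q4} has 3 states.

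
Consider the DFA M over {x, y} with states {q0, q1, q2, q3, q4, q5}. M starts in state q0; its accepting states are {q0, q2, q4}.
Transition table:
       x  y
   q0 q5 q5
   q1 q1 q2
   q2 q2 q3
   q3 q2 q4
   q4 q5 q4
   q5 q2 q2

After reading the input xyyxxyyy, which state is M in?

q4

q0 --x--> q5
q5 --y--> q2
q2 --y--> q3
q3 --x--> q2
q2 --x--> q2
q2 --y--> q3
q3 --y--> q4
q4 --y--> q4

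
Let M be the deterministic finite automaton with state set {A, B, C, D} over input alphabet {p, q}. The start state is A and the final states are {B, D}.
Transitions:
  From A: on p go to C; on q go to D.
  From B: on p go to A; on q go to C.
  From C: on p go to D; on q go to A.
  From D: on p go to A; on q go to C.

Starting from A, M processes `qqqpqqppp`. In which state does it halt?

A --q--> D
D --q--> C
C --q--> A
A --p--> C
C --q--> A
A --q--> D
D --p--> A
A --p--> C
C --p--> D

D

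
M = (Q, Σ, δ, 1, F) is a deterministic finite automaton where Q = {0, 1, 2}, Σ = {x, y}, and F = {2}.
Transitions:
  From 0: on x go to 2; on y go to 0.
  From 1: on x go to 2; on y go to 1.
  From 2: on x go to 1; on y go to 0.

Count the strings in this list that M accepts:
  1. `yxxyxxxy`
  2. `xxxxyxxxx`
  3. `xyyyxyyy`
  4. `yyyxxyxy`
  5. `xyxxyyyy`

`yxxyxxxy`: rejected
`xxxxyxxxx`: rejected
`xyyyxyyy`: rejected
`yyyxxyxy`: rejected
`xyxxyyyy`: rejected

0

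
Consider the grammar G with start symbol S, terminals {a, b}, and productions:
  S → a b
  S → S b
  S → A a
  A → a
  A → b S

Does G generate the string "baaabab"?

no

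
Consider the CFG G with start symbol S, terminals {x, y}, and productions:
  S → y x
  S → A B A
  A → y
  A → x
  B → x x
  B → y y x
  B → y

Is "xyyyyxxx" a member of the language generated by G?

no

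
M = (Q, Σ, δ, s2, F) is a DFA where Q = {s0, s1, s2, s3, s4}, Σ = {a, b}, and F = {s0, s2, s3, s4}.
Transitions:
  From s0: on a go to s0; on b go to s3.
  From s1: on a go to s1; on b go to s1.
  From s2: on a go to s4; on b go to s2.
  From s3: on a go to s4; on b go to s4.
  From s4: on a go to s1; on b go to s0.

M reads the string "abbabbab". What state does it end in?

s0

s2 --a--> s4
s4 --b--> s0
s0 --b--> s3
s3 --a--> s4
s4 --b--> s0
s0 --b--> s3
s3 --a--> s4
s4 --b--> s0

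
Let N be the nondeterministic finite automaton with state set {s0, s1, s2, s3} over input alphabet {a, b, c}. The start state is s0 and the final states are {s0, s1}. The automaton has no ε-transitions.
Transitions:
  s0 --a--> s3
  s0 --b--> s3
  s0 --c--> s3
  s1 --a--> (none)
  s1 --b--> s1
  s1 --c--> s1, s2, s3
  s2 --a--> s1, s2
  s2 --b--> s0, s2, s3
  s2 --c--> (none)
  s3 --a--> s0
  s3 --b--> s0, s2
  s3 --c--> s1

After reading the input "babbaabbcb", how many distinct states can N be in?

4

Start: {s0}
read b: {s3}
read a: {s0}
read b: {s3}
read b: {s0, s2}
read a: {s1, s2, s3}
read a: {s0, s1, s2}
read b: {s0, s1, s2, s3}
read b: {s0, s1, s2, s3}
read c: {s1, s2, s3}
read b: {s0, s1, s2, s3}
Final reachable set {s0, s1, s2, s3} has 4 states.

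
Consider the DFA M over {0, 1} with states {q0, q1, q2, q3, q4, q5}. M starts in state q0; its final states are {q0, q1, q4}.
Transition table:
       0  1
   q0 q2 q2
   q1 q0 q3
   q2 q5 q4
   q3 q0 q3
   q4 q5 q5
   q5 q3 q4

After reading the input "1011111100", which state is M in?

q0 --1--> q2
q2 --0--> q5
q5 --1--> q4
q4 --1--> q5
q5 --1--> q4
q4 --1--> q5
q5 --1--> q4
q4 --1--> q5
q5 --0--> q3
q3 --0--> q0

q0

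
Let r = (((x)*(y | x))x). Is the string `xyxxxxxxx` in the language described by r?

No split of xyxxxxxxx into u·v has ((x)*(y|x)) matching u and x matching v.

no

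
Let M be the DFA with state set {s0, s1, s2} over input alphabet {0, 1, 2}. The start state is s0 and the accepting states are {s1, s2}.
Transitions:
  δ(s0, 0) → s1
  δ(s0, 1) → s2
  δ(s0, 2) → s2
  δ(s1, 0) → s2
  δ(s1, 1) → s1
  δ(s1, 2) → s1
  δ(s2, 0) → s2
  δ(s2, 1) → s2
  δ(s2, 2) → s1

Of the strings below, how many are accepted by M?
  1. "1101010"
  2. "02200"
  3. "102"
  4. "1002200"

4

"1101010": accepted
"02200": accepted
"102": accepted
"1002200": accepted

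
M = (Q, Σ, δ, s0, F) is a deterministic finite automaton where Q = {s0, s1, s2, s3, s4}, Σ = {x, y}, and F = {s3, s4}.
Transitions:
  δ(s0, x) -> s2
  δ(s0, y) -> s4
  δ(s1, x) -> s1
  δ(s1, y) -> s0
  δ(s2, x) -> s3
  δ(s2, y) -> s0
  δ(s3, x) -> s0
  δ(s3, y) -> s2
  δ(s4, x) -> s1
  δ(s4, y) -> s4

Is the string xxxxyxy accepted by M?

rejected

s0 --x--> s2
s2 --x--> s3
s3 --x--> s0
s0 --x--> s2
s2 --y--> s0
s0 --x--> s2
s2 --y--> s0
End in state s0, which is not an accepting state.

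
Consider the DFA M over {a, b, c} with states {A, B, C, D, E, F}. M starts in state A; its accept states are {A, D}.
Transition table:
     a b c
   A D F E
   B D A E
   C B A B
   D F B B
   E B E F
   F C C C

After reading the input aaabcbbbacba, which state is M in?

B

A --a--> D
D --a--> F
F --a--> C
C --b--> A
A --c--> E
E --b--> E
E --b--> E
E --b--> E
E --a--> B
B --c--> E
E --b--> E
E --a--> B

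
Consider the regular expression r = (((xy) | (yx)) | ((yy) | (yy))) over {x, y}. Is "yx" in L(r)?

The left alternative ((xy)|(yx)) matches yx.

yes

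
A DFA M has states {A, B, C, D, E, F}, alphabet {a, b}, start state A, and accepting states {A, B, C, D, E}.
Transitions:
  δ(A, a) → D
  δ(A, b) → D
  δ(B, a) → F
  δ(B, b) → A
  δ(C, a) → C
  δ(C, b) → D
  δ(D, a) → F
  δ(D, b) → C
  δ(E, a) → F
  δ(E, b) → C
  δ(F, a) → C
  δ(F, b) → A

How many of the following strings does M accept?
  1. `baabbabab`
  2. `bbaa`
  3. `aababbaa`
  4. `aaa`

4

`baabbabab`: accepted
`bbaa`: accepted
`aababbaa`: accepted
`aaa`: accepted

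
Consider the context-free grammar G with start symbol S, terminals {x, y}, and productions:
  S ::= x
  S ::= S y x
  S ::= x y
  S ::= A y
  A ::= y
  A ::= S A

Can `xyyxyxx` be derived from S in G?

no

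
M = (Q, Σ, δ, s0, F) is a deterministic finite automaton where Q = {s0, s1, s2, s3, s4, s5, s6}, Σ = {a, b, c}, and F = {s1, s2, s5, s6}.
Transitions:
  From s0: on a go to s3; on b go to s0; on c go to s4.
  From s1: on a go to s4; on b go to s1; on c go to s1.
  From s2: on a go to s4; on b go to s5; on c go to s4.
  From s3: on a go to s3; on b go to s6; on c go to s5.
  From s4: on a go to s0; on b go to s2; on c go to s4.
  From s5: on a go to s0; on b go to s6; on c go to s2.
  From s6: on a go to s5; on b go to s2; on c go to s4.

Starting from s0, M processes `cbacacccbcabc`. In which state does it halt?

s4

s0 --c--> s4
s4 --b--> s2
s2 --a--> s4
s4 --c--> s4
s4 --a--> s0
s0 --c--> s4
s4 --c--> s4
s4 --c--> s4
s4 --b--> s2
s2 --c--> s4
s4 --a--> s0
s0 --b--> s0
s0 --c--> s4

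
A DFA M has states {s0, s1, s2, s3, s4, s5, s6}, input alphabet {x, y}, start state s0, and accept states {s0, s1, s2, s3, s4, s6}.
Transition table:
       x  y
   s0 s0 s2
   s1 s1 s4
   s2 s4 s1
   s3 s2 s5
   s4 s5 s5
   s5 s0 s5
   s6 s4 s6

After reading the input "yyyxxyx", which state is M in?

s4

s0 --y--> s2
s2 --y--> s1
s1 --y--> s4
s4 --x--> s5
s5 --x--> s0
s0 --y--> s2
s2 --x--> s4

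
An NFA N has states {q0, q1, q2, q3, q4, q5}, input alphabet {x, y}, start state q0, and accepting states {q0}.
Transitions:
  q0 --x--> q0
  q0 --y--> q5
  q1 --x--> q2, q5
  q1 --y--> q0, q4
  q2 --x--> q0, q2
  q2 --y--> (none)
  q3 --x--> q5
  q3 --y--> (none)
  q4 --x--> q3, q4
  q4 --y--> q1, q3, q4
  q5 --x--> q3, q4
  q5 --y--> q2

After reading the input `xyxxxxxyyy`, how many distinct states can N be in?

5

Start: {q0}
read x: {q0}
read y: {q5}
read x: {q3, q4}
read x: {q3, q4, q5}
read x: {q3, q4, q5}
read x: {q3, q4, q5}
read x: {q3, q4, q5}
read y: {q1, q2, q3, q4}
read y: {q0, q1, q3, q4}
read y: {q0, q1, q3, q4, q5}
Final reachable set {q0, q1, q3, q4, q5} has 5 states.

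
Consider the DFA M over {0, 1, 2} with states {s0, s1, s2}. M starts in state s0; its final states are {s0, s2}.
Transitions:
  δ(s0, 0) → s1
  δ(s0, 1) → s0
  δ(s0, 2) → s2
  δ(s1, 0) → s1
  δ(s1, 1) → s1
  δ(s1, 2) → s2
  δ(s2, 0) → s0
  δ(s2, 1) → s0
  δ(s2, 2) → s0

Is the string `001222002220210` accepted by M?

s0 --0--> s1
s1 --0--> s1
s1 --1--> s1
s1 --2--> s2
s2 --2--> s0
s0 --2--> s2
s2 --0--> s0
s0 --0--> s1
s1 --2--> s2
s2 --2--> s0
s0 --2--> s2
s2 --0--> s0
s0 --2--> s2
s2 --1--> s0
s0 --0--> s1
End in state s1, which is not an accepting state.

rejected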